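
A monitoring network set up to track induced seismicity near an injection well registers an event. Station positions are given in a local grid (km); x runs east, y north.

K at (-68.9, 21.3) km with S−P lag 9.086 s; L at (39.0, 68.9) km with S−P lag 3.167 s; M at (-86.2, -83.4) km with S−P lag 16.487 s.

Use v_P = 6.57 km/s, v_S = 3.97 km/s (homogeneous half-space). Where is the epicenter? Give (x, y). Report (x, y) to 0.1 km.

Distance from S−P lag: d = Δt · v_P v_S / (v_P − v_S) = Δt · (6.57·3.97)/(6.57−3.97) ≈ 10.0319·Δt.
So d_K = 91.15, d_L = 31.77, d_M = 165.40 km.
Circle about each station: (x + 68.9)² + (y − 21.3)² = 91.15²; (x − 39.0)² + (y − 68.9)² = 31.77²; (x + 86.2)² + (y + 83.4)² = 165.40².
Subtracting pairs of circle equations eliminates x²+y² and gives linear equations (the radical axes):
215.8 x + 95.2 y = 8366.30
-34.6 x − 209.4 y = -9863.74
Solving the 2×2 system: x ≈ 19.4, y ≈ 43.9 km.

x ≈ 19.4 km, y ≈ 43.9 km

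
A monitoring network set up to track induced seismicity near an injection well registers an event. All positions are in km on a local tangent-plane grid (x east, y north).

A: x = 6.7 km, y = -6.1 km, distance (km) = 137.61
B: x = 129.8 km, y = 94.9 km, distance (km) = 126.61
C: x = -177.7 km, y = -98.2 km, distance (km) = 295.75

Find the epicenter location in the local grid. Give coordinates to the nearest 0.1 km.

(8.6, 131.5)

Circle about each station: (x − 6.7)² + (y + 6.1)² = 137.61²; (x − 129.8)² + (y − 94.9)² = 126.61²; (x + 177.7)² + (y + 98.2)² = 295.75².
Subtracting the A equation from the B and C equations removes the quadratic terms:
246.2 x + 202.0 y = 28678.37
-368.8 x − 184.2 y = -27393.12
Solving the 2×2 system: x ≈ 8.6, y ≈ 131.5 km.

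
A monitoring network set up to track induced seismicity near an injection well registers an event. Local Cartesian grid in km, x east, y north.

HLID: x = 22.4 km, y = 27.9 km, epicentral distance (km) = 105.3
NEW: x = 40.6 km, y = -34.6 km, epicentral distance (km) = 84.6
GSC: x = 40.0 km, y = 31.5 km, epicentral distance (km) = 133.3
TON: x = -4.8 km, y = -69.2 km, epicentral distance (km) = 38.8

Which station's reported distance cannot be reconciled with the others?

GSC

Solve using three stations at a time. Using HLID, NEW, TON (subtract circle equations pairwise → linear system) gives (x, y) ≈ (-41.2, -56.0).
Distances from that point to each station vs reported:
  HLID: calculated 105.3 vs reported 105.3 → residual 0.0 km
  NEW: calculated 84.6 vs reported 84.6 → residual 0.0 km
  GSC: calculated 119.4 vs reported 133.3 → residual 13.9 km
  TON: calculated 38.8 vs reported 38.8 → residual 0.0 km
HLID, NEW, TON are mutually consistent (residuals ≈ 0); GSC is off by 13.9 km.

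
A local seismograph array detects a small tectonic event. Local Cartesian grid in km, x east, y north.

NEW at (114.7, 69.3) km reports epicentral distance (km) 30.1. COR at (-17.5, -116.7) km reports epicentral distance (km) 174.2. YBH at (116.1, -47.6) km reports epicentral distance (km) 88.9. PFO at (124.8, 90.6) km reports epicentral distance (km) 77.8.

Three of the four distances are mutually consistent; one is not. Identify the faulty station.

NEW

Solve using three stations at a time. Using COR, YBH, PFO (subtract circle equations pairwise → linear system) gives (x, y) ≈ (74.7, 31.1).
Distances from that point to each station vs reported:
  NEW: calculated 55.3 vs reported 30.1 → residual 25.2 km
  COR: calculated 174.2 vs reported 174.2 → residual 0.0 km
  YBH: calculated 88.9 vs reported 88.9 → residual 0.0 km
  PFO: calculated 77.8 vs reported 77.8 → residual 0.0 km
COR, YBH, PFO are mutually consistent (residuals ≈ 0); NEW is off by 25.2 km.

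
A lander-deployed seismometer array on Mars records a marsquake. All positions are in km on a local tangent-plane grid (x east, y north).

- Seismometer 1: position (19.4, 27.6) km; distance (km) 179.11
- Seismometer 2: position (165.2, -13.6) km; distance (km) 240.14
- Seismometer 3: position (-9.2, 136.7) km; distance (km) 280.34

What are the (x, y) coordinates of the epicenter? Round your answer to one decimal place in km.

x ≈ -37.6 km, y ≈ -142.2 km

Circle about each station: (x − 19.4)² + (y − 27.6)² = 179.11²; (x − 165.2)² + (y + 13.6)² = 240.14²; (x + 9.2)² + (y − 136.7)² = 280.34².
Subtracting pairs of circle equations eliminates x²+y² and gives linear equations (the radical axes):
291.6 x − 82.4 y = 751.05
-57.2 x + 218.2 y = -28876.71
Solving the 2×2 system: x ≈ -37.6, y ≈ -142.2 km.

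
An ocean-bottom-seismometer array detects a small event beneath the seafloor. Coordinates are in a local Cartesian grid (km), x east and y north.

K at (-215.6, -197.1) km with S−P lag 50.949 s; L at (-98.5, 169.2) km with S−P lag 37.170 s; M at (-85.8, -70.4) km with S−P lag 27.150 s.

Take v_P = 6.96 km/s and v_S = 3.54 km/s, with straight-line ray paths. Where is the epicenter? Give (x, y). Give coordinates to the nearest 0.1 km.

(100.3, -10.2)

Distance from S−P lag: d = Δt · v_P v_S / (v_P − v_S) = Δt · (6.96·3.54)/(6.96−3.54) ≈ 7.2042·Δt.
So d_K = 367.05, d_L = 267.78, d_M = 195.59 km.
Circle about each station: (x + 215.6)² + (y + 197.1)² = 367.05²; (x + 98.5)² + (y − 169.2)² = 267.78²; (x + 85.8)² + (y + 70.4)² = 195.59².
Subtracting the K equation from the L and M equations removes the quadratic terms:
234.2 x + 732.6 y = 16018.69
259.6 x + 253.4 y = 23456.28
Solving the 2×2 system: x ≈ 100.3, y ≈ -10.2 km.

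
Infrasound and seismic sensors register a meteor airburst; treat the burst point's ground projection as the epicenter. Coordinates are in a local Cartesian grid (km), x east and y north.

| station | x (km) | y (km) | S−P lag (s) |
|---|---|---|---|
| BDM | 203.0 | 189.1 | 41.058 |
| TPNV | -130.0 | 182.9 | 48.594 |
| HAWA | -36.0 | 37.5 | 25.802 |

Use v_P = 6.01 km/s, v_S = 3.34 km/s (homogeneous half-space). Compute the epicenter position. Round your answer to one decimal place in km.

Distance from S−P lag: d = Δt · v_P v_S / (v_P − v_S) = Δt · (6.01·3.34)/(6.01−3.34) ≈ 7.5181·Δt.
So d_BDM = 308.68, d_TPNV = 365.34, d_HAWA = 193.98 km.
Circle about each station: (x − 203.0)² + (y − 189.1)² = 308.68²; (x + 130.0)² + (y − 182.9)² = 365.34²; (x + 36.0)² + (y − 37.5)² = 193.98².
Subtracting the BDM equation from the TPNV and HAWA equations removes the quadratic terms:
-666.0 x − 12.4 y = -64805.37
-478.0 x − 303.2 y = -16610.46
Solving the 2×2 system: x ≈ 99.2, y ≈ -101.6 km.
Check against BDM (with the unrounded x, y): √((x − 203.0)²+(y − 189.1)²) = 308.68 ≈ 308.68 km. ✓

x ≈ 99.2 km, y ≈ -101.6 km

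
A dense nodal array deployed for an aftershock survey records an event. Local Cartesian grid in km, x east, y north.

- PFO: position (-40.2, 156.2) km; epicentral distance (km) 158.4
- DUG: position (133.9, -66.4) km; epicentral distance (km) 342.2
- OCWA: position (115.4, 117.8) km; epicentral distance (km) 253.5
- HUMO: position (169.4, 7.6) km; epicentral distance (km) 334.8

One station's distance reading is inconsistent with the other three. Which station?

PFO

Solve using three stations at a time. Using DUG, OCWA, HUMO (subtract circle equations pairwise → linear system) gives (x, y) ≈ (-136.9, 142.9).
Distances from that point to each station vs reported:
  PFO: calculated 97.6 vs reported 158.4 → residual 60.8 km
  DUG: calculated 342.2 vs reported 342.2 → residual 0.0 km
  OCWA: calculated 253.5 vs reported 253.5 → residual 0.0 km
  HUMO: calculated 334.8 vs reported 334.8 → residual 0.0 km
DUG, OCWA, HUMO are mutually consistent (residuals ≈ 0); PFO is off by 60.8 km.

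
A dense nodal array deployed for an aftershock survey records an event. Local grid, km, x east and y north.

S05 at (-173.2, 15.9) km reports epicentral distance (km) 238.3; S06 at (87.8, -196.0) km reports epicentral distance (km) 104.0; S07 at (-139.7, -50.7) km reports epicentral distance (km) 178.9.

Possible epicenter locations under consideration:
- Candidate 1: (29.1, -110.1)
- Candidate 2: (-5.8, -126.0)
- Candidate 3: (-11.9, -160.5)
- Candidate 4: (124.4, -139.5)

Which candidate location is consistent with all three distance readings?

Candidate 1

For each candidate, compare |candidate − station| to the reported distance:
Candidate 1: residuals S05 0.0, S06 0.0, S07 0.0 → max 0.0 km
Candidate 2: residuals S05 18.8, S06 12.9, S07 25.3 → max 25.3 km
Candidate 3: residuals S05 0.7, S06 1.8, S07 10.4 → max 10.4 km
Candidate 4: residuals S05 97.4, S06 36.7, S07 99.7 → max 99.7 km
Only Candidate 1 has all residuals ≈ 0.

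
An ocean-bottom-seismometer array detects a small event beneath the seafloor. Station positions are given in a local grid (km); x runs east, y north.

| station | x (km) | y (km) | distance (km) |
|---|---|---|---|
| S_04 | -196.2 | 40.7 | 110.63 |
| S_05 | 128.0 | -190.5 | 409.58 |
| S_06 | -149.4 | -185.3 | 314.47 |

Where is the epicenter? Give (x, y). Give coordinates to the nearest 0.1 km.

Circle about each station: (x + 196.2)² + (y − 40.7)² = 110.63²; (x − 128.0)² + (y + 190.5)² = 409.58²; (x + 149.4)² + (y + 185.3)² = 314.47².
Subtracting pairs of circle equations eliminates x²+y² and gives linear equations (the radical axes):
648.4 x − 462.4 y = -142993.46
93.6 x − 452.0 y = -70146.86
Solving the 2×2 system: x ≈ -128.9, y ≈ 128.5 km.

-128.9 km east, 128.5 km north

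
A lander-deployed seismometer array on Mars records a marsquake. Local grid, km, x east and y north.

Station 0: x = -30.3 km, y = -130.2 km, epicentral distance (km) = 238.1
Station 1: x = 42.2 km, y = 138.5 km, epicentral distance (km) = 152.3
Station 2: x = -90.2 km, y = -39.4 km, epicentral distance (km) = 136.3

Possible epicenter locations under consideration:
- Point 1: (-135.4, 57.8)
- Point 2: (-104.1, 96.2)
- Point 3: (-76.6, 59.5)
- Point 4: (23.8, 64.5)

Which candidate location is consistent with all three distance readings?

For each candidate, compare |candidate − station| to the reported distance:
Point 1: residuals Station 0 22.7, Station 1 42.8, Station 2 29.1 → max 42.8 km
Point 2: residuals Station 0 0.0, Station 1 0.0, Station 2 0.0 → max 0.0 km
Point 3: residuals Station 0 42.8, Station 1 9.6, Station 2 36.5 → max 42.8 km
Point 4: residuals Station 0 36.0, Station 1 76.0, Station 2 17.9 → max 76.0 km
Only Point 2 has all residuals ≈ 0.

Point 2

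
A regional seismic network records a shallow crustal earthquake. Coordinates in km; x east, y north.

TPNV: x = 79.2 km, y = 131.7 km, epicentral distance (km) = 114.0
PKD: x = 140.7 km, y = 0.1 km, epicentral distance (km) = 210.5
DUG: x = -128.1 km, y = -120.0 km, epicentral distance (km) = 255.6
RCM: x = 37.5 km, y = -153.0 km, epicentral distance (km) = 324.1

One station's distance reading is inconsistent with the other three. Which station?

RCM

Solve using three stations at a time. Using TPNV, PKD, DUG (subtract circle equations pairwise → linear system) gives (x, y) ≈ (-33.9, 117.6).
Distances from that point to each station vs reported:
  TPNV: calculated 114.0 vs reported 114.0 → residual 0.0 km
  PKD: calculated 210.5 vs reported 210.5 → residual 0.0 km
  DUG: calculated 255.6 vs reported 255.6 → residual 0.0 km
  RCM: calculated 279.9 vs reported 324.1 → residual 44.2 km
TPNV, PKD, DUG are mutually consistent (residuals ≈ 0); RCM is off by 44.2 km.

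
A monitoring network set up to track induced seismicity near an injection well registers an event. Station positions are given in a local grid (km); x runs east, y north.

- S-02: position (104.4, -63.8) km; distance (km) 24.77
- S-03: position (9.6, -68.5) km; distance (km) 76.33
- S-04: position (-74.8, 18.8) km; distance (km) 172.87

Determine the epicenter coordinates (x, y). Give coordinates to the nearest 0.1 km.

Circle about each station: (x − 104.4)² + (y + 63.8)² = 24.77²; (x − 9.6)² + (y + 68.5)² = 76.33²; (x + 74.8)² + (y − 18.8)² = 172.87².
Subtracting pairs of circle equations eliminates x²+y² and gives linear equations (the radical axes):
-189.6 x − 9.4 y = -15398.11
-358.4 x + 165.2 y = -38291.80
Solving the 2×2 system: x ≈ 83.7, y ≈ -50.2 km.

(83.7, -50.2)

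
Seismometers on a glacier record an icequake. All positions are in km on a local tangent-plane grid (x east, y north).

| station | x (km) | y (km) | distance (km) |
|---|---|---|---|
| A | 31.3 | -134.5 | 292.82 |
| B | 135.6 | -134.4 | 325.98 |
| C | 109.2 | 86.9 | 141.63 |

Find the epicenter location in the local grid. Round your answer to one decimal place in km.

Circle about each station: (x − 31.3)² + (y + 134.5)² = 292.82²; (x − 135.6)² + (y + 134.4)² = 325.98²; (x − 109.2)² + (y − 86.9)² = 141.63².
Subtracting pairs of circle equations eliminates x²+y² and gives linear equations (the radical axes):
208.6 x + 0.2 y = -3138.63
155.8 x + 442.8 y = 66090.81
Solving the 2×2 system: x ≈ -15.2, y ≈ 154.6 km.
Check against A (with the unrounded x, y): √((x − 31.3)²+(y + 134.5)²) = 292.82 ≈ 292.82 km. ✓

(-15.2, 154.6)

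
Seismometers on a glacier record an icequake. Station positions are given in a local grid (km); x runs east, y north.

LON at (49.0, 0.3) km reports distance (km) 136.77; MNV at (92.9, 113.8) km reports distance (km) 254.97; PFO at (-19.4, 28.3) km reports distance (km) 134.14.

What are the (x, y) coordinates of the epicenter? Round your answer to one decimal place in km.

Circle about each station: (x − 49.0)² + (y − 0.3)² = 136.77²; (x − 92.9)² + (y − 113.8)² = 254.97²; (x + 19.4)² + (y − 28.3)² = 134.14².
Subtracting pairs of circle equations eliminates x²+y² and gives linear equations (the radical axes):
87.8 x + 227.0 y = -27123.91
-136.8 x + 56.0 y = -511.35
Solving the 2×2 system: x ≈ -39.0, y ≈ -104.4 km.

x ≈ -39.0 km, y ≈ -104.4 km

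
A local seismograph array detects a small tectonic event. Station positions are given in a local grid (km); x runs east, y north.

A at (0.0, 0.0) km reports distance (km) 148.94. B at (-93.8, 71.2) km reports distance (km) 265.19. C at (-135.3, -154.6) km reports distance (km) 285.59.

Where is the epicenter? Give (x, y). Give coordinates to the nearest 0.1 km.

Circle about each station: x² + y² = 148.94²; (x + 93.8)² + (y − 71.2)² = 265.19²; (x + 135.3)² + (y + 154.6)² = 285.59².
Subtracting pairs of circle equations eliminates x²+y² and gives linear equations (the radical axes):
-187.6 x + 142.4 y = -34274.73
-270.6 x − 309.2 y = -17171.27
Solving the 2×2 system: x ≈ 135.1, y ≈ -62.7 km.

x ≈ 135.1 km, y ≈ -62.7 km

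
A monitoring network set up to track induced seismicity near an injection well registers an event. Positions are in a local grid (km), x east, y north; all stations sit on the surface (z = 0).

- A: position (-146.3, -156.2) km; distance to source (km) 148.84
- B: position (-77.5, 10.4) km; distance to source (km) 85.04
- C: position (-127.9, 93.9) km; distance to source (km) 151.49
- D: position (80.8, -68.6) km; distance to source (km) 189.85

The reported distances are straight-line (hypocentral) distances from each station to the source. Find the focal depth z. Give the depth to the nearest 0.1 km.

Each station gives a sphere (x−x_i)² + (y−y_i)² + z² = d_i² (stations at z=0).
Subtracting the A sphere from B and C: z² cancels, leaving linear equations in x and y:
137.6 x + 333.2 y = -24766.18
36.8 x + 500.2 y = -21422.38
Solving: x ≈ -92.814, y ≈ -35.999 km (keep extra digits for the depth step; rounded: -92.8, -36.0).
Then from the A sphere: z² = 148.84² − (x + 146.3)² − (y + 156.2)² with x = -92.814, y = -35.999, so z ≈ 69.601 ≈ 69.6 km.

z ≈ 69.6 km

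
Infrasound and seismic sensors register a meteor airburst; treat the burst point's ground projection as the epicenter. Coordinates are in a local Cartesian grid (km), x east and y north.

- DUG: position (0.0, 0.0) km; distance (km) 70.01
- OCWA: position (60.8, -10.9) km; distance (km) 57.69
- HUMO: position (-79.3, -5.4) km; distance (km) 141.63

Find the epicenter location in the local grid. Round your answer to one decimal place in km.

Circle about each station: x² + y² = 70.01²; (x − 60.8)² + (y + 10.9)² = 57.69²; (x + 79.3)² + (y + 5.4)² = 141.63².
Subtracting the DUG equation from the OCWA and HUMO equations removes the quadratic terms:
121.6 x − 21.8 y = 5388.71
-158.6 x − 10.8 y = -8840.01
Solving the 2×2 system: x ≈ 52.6, y ≈ 46.2 km.

(52.6, 46.2)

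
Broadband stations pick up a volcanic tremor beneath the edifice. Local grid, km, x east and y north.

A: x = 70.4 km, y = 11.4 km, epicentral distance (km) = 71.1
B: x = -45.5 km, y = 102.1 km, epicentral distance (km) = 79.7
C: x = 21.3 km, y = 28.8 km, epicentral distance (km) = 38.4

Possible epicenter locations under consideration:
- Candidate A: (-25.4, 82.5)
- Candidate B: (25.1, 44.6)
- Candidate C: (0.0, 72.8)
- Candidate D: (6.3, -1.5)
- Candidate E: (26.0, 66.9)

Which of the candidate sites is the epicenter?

For each candidate, compare |candidate − station| to the reported distance:
Candidate A: residuals A 48.2, B 51.6, C 32.8 → max 51.6 km
Candidate B: residuals A 14.9, B 11.4, C 22.1 → max 22.1 km
Candidate C: residuals A 22.3, B 25.6, C 10.5 → max 25.6 km
Candidate D: residuals A 5.7, B 36.1, C 4.6 → max 36.1 km
Candidate E: residuals A 0.0, B 0.0, C 0.0 → max 0.0 km
Only Candidate E has all residuals ≈ 0.

Candidate E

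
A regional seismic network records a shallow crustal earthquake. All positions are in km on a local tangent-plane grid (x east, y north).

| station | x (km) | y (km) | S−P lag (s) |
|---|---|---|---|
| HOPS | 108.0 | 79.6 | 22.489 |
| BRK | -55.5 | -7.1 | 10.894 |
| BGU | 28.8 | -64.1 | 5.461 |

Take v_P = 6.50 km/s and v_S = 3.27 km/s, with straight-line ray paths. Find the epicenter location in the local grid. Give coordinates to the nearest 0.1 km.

Distance from S−P lag: d = Δt · v_P v_S / (v_P − v_S) = Δt · (6.50·3.27)/(6.50−3.27) ≈ 6.5805·Δt.
So d_HOPS = 147.99, d_BRK = 71.69, d_BGU = 35.94 km.
Circle about each station: (x − 108.0)² + (y − 79.6)² = 147.99²; (x + 55.5)² + (y + 7.1)² = 71.69²; (x − 28.8)² + (y + 64.1)² = 35.94².
Subtracting the HOPS equation from the BRK and BGU equations removes the quadratic terms:
-327.0 x − 173.4 y = 1892.08
-158.4 x − 287.4 y = 7547.45
Solving the 2×2 system: x ≈ 11.5, y ≈ -32.6 km.

11.5 km east, -32.6 km north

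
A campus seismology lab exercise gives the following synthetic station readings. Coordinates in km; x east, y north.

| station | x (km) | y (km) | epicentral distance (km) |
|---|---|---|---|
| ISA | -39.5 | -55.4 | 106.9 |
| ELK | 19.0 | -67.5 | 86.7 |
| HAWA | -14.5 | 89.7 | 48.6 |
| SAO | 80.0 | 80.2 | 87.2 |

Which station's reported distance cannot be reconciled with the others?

Solve using three stations at a time. Using ISA, HAWA, SAO (subtract circle equations pairwise → linear system) gives (x, y) ≈ (0.9, 43.6).
Distances from that point to each station vs reported:
  ISA: calculated 106.9 vs reported 106.9 → residual 0.0 km
  ELK: calculated 112.6 vs reported 86.7 → residual 25.9 km
  HAWA: calculated 48.6 vs reported 48.6 → residual 0.0 km
  SAO: calculated 87.2 vs reported 87.2 → residual 0.0 km
ISA, HAWA, SAO are mutually consistent (residuals ≈ 0); ELK is off by 25.9 km.

ELK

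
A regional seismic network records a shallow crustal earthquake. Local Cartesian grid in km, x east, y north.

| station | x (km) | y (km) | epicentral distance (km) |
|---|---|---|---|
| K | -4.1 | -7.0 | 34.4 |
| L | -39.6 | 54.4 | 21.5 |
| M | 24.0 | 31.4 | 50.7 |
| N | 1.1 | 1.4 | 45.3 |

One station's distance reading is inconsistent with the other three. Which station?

K

Solve using three stations at a time. Using L, M, N (subtract circle equations pairwise → linear system) gives (x, y) ≈ (-26.3, 37.4).
Distances from that point to each station vs reported:
  K: calculated 49.7 vs reported 34.4 → residual 15.3 km
  L: calculated 21.5 vs reported 21.5 → residual 0.0 km
  M: calculated 50.7 vs reported 50.7 → residual 0.0 km
  N: calculated 45.3 vs reported 45.3 → residual 0.0 km
L, M, N are mutually consistent (residuals ≈ 0); K is off by 15.3 km.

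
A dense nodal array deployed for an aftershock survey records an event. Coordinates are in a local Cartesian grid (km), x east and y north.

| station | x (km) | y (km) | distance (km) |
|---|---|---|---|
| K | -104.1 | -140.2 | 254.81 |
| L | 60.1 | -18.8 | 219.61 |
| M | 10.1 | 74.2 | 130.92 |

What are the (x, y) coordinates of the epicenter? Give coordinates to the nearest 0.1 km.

-114.5 km east, 114.4 km north

Circle about each station: (x + 104.1)² + (y + 140.2)² = 254.81²; (x − 60.1)² + (y + 18.8)² = 219.61²; (x − 10.1)² + (y − 74.2)² = 130.92².
Subtracting the K equation from the L and M equations removes the quadratic terms:
328.4 x + 242.8 y = -9827.82
228.4 x + 428.8 y = 22902.89
Solving the 2×2 system: x ≈ -114.5, y ≈ 114.4 km.
Check against K (with the unrounded x, y): √((x + 104.1)²+(y + 140.2)²) = 254.82 ≈ 254.81 km. ✓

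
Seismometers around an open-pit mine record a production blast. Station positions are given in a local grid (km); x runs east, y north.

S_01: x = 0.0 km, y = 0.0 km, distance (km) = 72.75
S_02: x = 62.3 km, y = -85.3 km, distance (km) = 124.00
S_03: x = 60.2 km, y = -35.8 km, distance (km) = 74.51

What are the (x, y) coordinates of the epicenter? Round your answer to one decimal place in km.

Circle about each station: x² + y² = 72.75²; (x − 62.3)² + (y + 85.3)² = 124.00²; (x − 60.2)² + (y + 35.8)² = 74.51².
Subtracting pairs of circle equations eliminates x²+y² and gives linear equations (the radical axes):
124.6 x − 170.6 y = 1073.94
120.4 x − 71.6 y = 4646.50
Solving the 2×2 system: x ≈ 61.6, y ≈ 38.7 km.

61.6 km east, 38.7 km north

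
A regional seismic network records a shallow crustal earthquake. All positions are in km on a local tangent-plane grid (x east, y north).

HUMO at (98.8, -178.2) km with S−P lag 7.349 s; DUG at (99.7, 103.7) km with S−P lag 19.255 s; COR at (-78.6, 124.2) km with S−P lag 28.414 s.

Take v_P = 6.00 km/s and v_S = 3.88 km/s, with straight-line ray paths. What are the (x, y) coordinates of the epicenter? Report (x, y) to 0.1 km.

x ≈ 133.0 km, y ≈ -105.1 km

Distance from S−P lag: d = Δt · v_P v_S / (v_P − v_S) = Δt · (6.00·3.88)/(6.00−3.88) ≈ 10.9811·Δt.
So d_HUMO = 80.70, d_DUG = 211.44, d_COR = 312.02 km.
Circle about each station: (x − 98.8)² + (y + 178.2)² = 80.70²; (x − 99.7)² + (y − 103.7)² = 211.44²; (x + 78.6)² + (y − 124.2)² = 312.02².
Subtracting the HUMO equation from the DUG and COR equations removes the quadratic terms:
1.8 x + 563.8 y = -59017.28
-354.8 x + 604.8 y = -110757.07
Solving the 2×2 system: x ≈ 133.0, y ≈ -105.1 km.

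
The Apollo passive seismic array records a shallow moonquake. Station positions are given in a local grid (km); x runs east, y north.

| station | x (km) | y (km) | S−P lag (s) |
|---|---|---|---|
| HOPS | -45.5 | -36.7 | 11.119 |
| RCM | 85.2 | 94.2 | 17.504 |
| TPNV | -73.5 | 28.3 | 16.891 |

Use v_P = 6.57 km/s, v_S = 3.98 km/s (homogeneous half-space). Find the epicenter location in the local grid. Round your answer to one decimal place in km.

Distance from S−P lag: d = Δt · v_P v_S / (v_P − v_S) = Δt · (6.57·3.98)/(6.57−3.98) ≈ 10.0960·Δt.
So d_HOPS = 112.26, d_RCM = 176.72, d_TPNV = 170.53 km.
Circle about each station: (x + 45.5)² + (y + 36.7)² = 112.26²; (x − 85.2)² + (y − 94.2)² = 176.72²; (x + 73.5)² + (y − 28.3)² = 170.53².
Subtracting pairs of circle equations eliminates x²+y² and gives linear equations (the radical axes):
261.4 x + 261.8 y = -5912.11
-56.0 x + 130.0 y = -13692.17
Solving the 2×2 system: x ≈ 57.9, y ≈ -80.4 km.

x ≈ 57.9 km, y ≈ -80.4 km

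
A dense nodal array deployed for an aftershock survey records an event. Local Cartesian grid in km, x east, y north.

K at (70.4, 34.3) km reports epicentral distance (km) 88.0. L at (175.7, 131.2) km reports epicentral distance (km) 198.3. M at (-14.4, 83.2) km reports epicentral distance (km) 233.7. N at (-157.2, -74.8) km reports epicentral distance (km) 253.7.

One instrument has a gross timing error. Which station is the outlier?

M

Solve using three stations at a time. Using K, L, N (subtract circle equations pairwise → linear system) gives (x, y) ≈ (95.2, -50.0).
Distances from that point to each station vs reported:
  K: calculated 87.8 vs reported 88.0 → residual 0.2 km
  L: calculated 198.2 vs reported 198.3 → residual 0.1 km
  M: calculated 172.5 vs reported 233.7 → residual 61.2 km
  N: calculated 253.6 vs reported 253.7 → residual 0.1 km
K, L, N are mutually consistent (residuals ≈ 0); M is off by 61.2 km.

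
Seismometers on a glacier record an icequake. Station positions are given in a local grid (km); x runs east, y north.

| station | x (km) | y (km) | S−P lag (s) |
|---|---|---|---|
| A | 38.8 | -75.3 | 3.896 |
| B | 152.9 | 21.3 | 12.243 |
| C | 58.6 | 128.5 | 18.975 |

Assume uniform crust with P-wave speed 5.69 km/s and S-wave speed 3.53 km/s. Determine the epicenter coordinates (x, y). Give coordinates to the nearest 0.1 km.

Distance from S−P lag: d = Δt · v_P v_S / (v_P − v_S) = Δt · (5.69·3.53)/(5.69−3.53) ≈ 9.2989·Δt.
So d_A = 36.23, d_B = 113.85, d_C = 176.45 km.
Circle about each station: (x − 38.8)² + (y + 75.3)² = 36.23²; (x − 152.9)² + (y − 21.3)² = 113.85²; (x − 58.6)² + (y − 128.5)² = 176.45².
Subtracting the A equation from the B and C equations removes the quadratic terms:
228.2 x + 193.2 y = 5007.36
39.6 x + 407.6 y = -17051.31
Solving the 2×2 system: x ≈ 62.5, y ≈ -47.9 km.

(62.5, -47.9)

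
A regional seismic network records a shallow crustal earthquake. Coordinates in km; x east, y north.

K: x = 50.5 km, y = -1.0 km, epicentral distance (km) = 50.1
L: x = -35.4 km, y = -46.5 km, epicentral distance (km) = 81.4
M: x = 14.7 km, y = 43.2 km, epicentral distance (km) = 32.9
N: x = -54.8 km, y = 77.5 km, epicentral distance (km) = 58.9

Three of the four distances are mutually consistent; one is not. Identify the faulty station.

Solve using three stations at a time. Using L, M, N (subtract circle equations pairwise → linear system) gives (x, y) ≈ (-16.5, 32.7).
Distances from that point to each station vs reported:
  K: calculated 75.0 vs reported 50.1 → residual 24.9 km
  L: calculated 81.4 vs reported 81.4 → residual 0.0 km
  M: calculated 32.9 vs reported 32.9 → residual 0.0 km
  N: calculated 58.9 vs reported 58.9 → residual 0.0 km
L, M, N are mutually consistent (residuals ≈ 0); K is off by 24.9 km.

K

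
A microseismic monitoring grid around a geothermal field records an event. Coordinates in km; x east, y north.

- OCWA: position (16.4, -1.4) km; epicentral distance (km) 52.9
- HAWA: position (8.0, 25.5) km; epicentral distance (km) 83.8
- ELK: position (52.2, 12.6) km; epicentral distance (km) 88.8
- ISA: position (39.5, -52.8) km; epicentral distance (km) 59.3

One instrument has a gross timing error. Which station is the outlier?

HAWA

Solve using three stations at a time. Using OCWA, ELK, ISA (subtract circle equations pairwise → linear system) gives (x, y) ≈ (-18.5, -41.0).
Distances from that point to each station vs reported:
  OCWA: calculated 52.8 vs reported 52.9 → residual 0.1 km
  HAWA: calculated 71.6 vs reported 83.8 → residual 12.2 km
  ELK: calculated 88.7 vs reported 88.8 → residual 0.1 km
  ISA: calculated 59.2 vs reported 59.3 → residual 0.1 km
OCWA, ELK, ISA are mutually consistent (residuals ≈ 0); HAWA is off by 12.2 km.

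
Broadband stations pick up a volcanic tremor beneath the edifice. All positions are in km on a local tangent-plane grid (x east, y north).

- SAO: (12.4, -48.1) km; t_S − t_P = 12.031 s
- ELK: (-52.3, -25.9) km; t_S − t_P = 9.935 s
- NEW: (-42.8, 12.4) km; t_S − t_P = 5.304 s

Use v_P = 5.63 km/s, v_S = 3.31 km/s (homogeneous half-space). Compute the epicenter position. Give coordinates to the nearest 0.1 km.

-14.9 km east, 44.6 km north

Distance from S−P lag: d = Δt · v_P v_S / (v_P − v_S) = Δt · (5.63·3.31)/(5.63−3.31) ≈ 8.0325·Δt.
So d_SAO = 96.64, d_ELK = 79.80, d_NEW = 42.60 km.
Circle about each station: (x − 12.4)² + (y + 48.1)² = 96.64²; (x + 52.3)² + (y + 25.9)² = 79.80²; (x + 42.8)² + (y − 12.4)² = 42.60².
Subtracting the SAO equation from the ELK and NEW equations removes the quadratic terms:
-129.4 x + 44.4 y = 3909.98
-110.4 x + 121.0 y = 7042.76
Solving the 2×2 system: x ≈ -14.9, y ≈ 44.6 km.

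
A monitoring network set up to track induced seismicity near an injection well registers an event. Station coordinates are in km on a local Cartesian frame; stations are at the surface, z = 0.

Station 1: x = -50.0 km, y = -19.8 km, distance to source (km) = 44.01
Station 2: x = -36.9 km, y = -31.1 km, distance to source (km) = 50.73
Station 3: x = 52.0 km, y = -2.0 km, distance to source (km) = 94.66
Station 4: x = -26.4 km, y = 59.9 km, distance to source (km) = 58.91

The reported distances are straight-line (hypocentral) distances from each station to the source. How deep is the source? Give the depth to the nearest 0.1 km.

z ≈ 29.6 km

Each station gives a sphere (x−x_i)² + (y−y_i)² + z² = d_i² (stations at z=0).
Subtracting the Station 1 sphere from Station 2 and Station 3: z² cancels, leaving linear equations in x and y:
26.2 x − 22.6 y = -1199.87
204.0 x + 35.6 y = -7207.68
Solving: x ≈ -37.093, y ≈ 10.091 km (keep extra digits for the depth step; rounded: -37.1, 10.1).
Then from the Station 1 sphere: z² = 44.01² − (x + 50.0)² − (y + 19.8)² with x = -37.093, y = 10.091, so z ≈ 29.611 ≈ 29.6 km.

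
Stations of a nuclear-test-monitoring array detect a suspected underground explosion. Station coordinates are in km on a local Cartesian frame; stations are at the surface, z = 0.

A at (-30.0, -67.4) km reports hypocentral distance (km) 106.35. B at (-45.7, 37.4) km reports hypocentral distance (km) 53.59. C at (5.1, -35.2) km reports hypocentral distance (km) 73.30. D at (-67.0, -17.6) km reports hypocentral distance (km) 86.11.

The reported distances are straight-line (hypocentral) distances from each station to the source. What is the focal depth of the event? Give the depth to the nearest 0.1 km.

Each station gives a sphere (x−x_i)² + (y−y_i)² + z² = d_i² (stations at z=0).
Subtracting the A sphere from B and C: z² cancels, leaving linear equations in x and y:
-31.4 x + 209.6 y = 6482.92
70.2 x + 64.4 y = 1759.72
Solving: x ≈ -2.908, y ≈ 30.494 km (keep extra digits for the depth step; rounded: -2.9, 30.5).
Then from the A sphere: z² = 106.35² − (x + 30.0)² − (y + 67.4)² with x = -2.908, y = 30.494, so z ≈ 31.514 ≈ 31.5 km.

depth ≈ 31.5 km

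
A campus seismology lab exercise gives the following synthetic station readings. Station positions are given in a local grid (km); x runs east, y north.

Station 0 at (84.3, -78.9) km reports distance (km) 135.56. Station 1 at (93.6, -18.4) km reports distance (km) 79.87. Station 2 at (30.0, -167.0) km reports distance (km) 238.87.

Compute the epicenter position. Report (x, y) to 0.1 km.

Circle about each station: (x − 84.3)² + (y + 78.9)² = 135.56²; (x − 93.6)² + (y + 18.4)² = 79.87²; (x − 30.0)² + (y + 167.0)² = 238.87².
Subtracting the Station 0 equation from the Station 1 and Station 2 equations removes the quadratic terms:
18.6 x + 121.0 y = 7765.12
-108.6 x − 176.2 y = -23225.06
Solving the 2×2 system: x ≈ 146.2, y ≈ 41.7 km.

(146.2, 41.7)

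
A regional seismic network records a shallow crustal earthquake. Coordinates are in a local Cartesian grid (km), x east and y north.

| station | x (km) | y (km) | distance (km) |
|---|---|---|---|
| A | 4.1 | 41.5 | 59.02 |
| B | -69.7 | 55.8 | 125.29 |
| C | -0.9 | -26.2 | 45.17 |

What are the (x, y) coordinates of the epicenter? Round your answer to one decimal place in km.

39.4 km east, -5.8 km north

Circle about each station: (x − 4.1)² + (y − 41.5)² = 59.02²; (x + 69.7)² + (y − 55.8)² = 125.29²; (x + 0.9)² + (y + 26.2)² = 45.17².
Subtracting the A equation from the B and C equations removes the quadratic terms:
-147.6 x + 28.6 y = -5981.55
-10.0 x − 135.4 y = 391.22
Solving the 2×2 system: x ≈ 39.4, y ≈ -5.8 km.
Check against A (with the unrounded x, y): √((x − 4.1)²+(y − 41.5)²) = 59.02 ≈ 59.02 km. ✓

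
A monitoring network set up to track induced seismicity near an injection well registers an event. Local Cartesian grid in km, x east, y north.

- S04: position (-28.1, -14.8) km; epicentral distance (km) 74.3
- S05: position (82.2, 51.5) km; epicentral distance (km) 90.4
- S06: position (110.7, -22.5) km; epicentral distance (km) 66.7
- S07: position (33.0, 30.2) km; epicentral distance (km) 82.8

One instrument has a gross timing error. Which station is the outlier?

Solve using three stations at a time. Using S04, S05, S06 (subtract circle equations pairwise → linear system) gives (x, y) ≈ (44.5, -30.7).
Distances from that point to each station vs reported:
  S04: calculated 74.3 vs reported 74.3 → residual 0.0 km
  S05: calculated 90.4 vs reported 90.4 → residual 0.0 km
  S06: calculated 66.7 vs reported 66.7 → residual 0.0 km
  S07: calculated 61.9 vs reported 82.8 → residual 20.9 km
S04, S05, S06 are mutually consistent (residuals ≈ 0); S07 is off by 20.9 km.

S07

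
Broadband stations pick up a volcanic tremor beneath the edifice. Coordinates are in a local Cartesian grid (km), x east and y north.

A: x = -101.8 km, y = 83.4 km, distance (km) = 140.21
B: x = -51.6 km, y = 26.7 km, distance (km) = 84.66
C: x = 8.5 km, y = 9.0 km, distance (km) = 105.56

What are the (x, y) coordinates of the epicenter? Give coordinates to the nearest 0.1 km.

Circle about each station: (x + 101.8)² + (y − 83.4)² = 140.21²; (x + 51.6)² + (y − 26.7)² = 84.66²; (x − 8.5)² + (y − 9.0)² = 105.56².
Subtracting pairs of circle equations eliminates x²+y² and gives linear equations (the radical axes):
100.4 x − 113.4 y = -1451.82
220.6 x − 148.8 y = -8649.62
Solving the 2×2 system: x ≈ -75.9, y ≈ -54.4 km.

x ≈ -75.9 km, y ≈ -54.4 km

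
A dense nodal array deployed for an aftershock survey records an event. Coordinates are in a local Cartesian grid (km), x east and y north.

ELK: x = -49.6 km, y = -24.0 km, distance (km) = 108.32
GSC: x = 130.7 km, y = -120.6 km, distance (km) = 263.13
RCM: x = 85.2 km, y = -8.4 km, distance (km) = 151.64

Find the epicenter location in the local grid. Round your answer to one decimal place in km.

x ≈ -35.5 km, y ≈ 83.4 km

Circle about each station: (x + 49.6)² + (y + 24.0)² = 108.32²; (x − 130.7)² + (y + 120.6)² = 263.13²; (x − 85.2)² + (y + 8.4)² = 151.64².
Subtracting pairs of circle equations eliminates x²+y² and gives linear equations (the radical axes):
360.6 x − 193.2 y = -28913.48
269.6 x + 31.2 y = -6968.03
Solving the 2×2 system: x ≈ -35.5, y ≈ 83.4 km.
Check against ELK (with the unrounded x, y): √((x + 49.6)²+(y + 24.0)²) = 108.32 ≈ 108.32 km. ✓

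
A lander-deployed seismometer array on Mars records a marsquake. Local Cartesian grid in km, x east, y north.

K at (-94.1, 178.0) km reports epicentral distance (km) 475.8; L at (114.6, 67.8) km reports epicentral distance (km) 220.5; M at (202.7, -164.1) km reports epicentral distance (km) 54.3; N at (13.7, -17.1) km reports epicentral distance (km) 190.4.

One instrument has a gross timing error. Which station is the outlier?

K

Solve using three stations at a time. Using L, M, N (subtract circle equations pairwise → linear system) gives (x, y) ≈ (150.2, -149.8).
Distances from that point to each station vs reported:
  K: calculated 408.9 vs reported 475.8 → residual 66.9 km
  L: calculated 220.5 vs reported 220.5 → residual 0.0 km
  M: calculated 54.4 vs reported 54.3 → residual 0.1 km
  N: calculated 190.4 vs reported 190.4 → residual 0.0 km
L, M, N are mutually consistent (residuals ≈ 0); K is off by 66.9 km.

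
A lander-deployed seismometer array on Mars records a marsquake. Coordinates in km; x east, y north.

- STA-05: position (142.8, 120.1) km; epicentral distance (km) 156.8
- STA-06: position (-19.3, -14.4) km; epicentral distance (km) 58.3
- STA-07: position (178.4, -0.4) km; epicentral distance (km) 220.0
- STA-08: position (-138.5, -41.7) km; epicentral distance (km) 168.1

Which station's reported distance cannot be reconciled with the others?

STA-07

Solve using three stations at a time. Using STA-05, STA-06, STA-08 (subtract circle equations pairwise → linear system) gives (x, y) ≈ (10.8, 35.5).
Distances from that point to each station vs reported:
  STA-05: calculated 156.8 vs reported 156.8 → residual 0.0 km
  STA-06: calculated 58.3 vs reported 58.3 → residual 0.0 km
  STA-07: calculated 171.4 vs reported 220.0 → residual 48.6 km
  STA-08: calculated 168.1 vs reported 168.1 → residual 0.0 km
STA-05, STA-06, STA-08 are mutually consistent (residuals ≈ 0); STA-07 is off by 48.6 km.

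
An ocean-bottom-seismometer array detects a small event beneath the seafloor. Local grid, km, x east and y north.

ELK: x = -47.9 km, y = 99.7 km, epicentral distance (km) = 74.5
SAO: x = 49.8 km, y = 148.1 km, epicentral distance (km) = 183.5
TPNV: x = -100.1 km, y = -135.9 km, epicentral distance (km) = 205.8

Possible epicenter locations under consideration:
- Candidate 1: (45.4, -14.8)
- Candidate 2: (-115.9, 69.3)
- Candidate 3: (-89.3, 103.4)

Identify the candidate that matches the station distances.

Candidate 2

For each candidate, compare |candidate − station| to the reported distance:
Candidate 1: residuals ELK 73.2, SAO 20.5, TPNV 16.5 → max 73.2 km
Candidate 2: residuals ELK 0.0, SAO 0.0, TPNV 0.0 → max 0.0 km
Candidate 3: residuals ELK 32.9, SAO 37.4, TPNV 33.7 → max 37.4 km
Only Candidate 2 has all residuals ≈ 0.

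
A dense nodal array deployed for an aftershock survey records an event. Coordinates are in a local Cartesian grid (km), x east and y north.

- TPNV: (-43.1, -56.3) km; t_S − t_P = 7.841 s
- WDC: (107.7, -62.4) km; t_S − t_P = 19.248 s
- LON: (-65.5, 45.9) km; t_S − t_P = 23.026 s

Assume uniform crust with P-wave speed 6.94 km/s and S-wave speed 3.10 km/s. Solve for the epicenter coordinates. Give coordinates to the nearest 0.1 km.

-0.1 km east, -65.3 km north

Distance from S−P lag: d = Δt · v_P v_S / (v_P − v_S) = Δt · (6.94·3.10)/(6.94−3.10) ≈ 5.6026·Δt.
So d_TPNV = 43.93, d_WDC = 107.84, d_LON = 129.01 km.
Circle about each station: (x + 43.1)² + (y + 56.3)² = 43.93²; (x − 107.7)² + (y + 62.4)² = 107.84²; (x + 65.5)² + (y − 45.9)² = 129.01².
Subtracting the TPNV equation from the WDC and LON equations removes the quadratic terms:
301.6 x − 12.2 y = 766.13
-44.8 x + 204.4 y = -13343.98
Solving the 2×2 system: x ≈ -0.1, y ≈ -65.3 km.
Check against TPNV (with the unrounded x, y): √((x + 43.1)²+(y + 56.3)²) = 43.93 ≈ 43.93 km. ✓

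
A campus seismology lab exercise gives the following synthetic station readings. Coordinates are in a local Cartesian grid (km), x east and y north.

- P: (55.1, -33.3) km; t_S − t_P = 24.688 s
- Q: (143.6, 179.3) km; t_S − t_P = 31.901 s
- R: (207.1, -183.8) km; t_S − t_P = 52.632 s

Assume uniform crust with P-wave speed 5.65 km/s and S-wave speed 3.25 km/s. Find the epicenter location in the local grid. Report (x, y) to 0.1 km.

Distance from S−P lag: d = Δt · v_P v_S / (v_P − v_S) = Δt · (5.65·3.25)/(5.65−3.25) ≈ 7.6510·Δt.
So d_P = 188.89, d_Q = 244.08, d_R = 402.69 km.
Circle about each station: (x − 55.1)² + (y + 33.3)² = 188.89²; (x − 143.6)² + (y − 179.3)² = 244.08²; (x − 207.1)² + (y + 183.8)² = 402.69².
Subtracting the P equation from the Q and R equations removes the quadratic terms:
177.0 x + 425.2 y = 24728.94
304.0 x − 301.0 y = -53951.85
Solving the 2×2 system: x ≈ -84.9, y ≈ 93.5 km.

x ≈ -84.9 km, y ≈ 93.5 km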